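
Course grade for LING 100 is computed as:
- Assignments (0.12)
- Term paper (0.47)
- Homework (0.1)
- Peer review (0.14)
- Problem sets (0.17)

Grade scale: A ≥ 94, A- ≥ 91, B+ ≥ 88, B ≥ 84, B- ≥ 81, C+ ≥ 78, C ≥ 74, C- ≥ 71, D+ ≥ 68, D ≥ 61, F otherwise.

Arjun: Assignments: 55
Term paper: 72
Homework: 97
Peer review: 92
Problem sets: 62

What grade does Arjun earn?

Weighted total:
  Assignments 55 × 0.12 = 6.6
  Term paper 72 × 0.47 = 33.84
  Homework 97 × 0.1 = 9.7
  Peer review 92 × 0.14 = 12.88
  Problem sets 62 × 0.17 = 10.54
Sum = 73.56
73.56 is ≥ 71 and < 74 → C-

C-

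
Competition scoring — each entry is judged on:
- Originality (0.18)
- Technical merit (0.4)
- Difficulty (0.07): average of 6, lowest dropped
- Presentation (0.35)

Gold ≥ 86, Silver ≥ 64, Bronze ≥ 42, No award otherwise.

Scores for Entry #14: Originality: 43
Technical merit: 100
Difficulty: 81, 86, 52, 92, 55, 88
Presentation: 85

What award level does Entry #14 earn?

Silver

Difficulty: drop 52 → average of remaining 5 = 402/5 = 80.4
Weighted total:
  Originality 43 × 0.18 = 7.74
  Technical merit 100 × 0.4 = 40
  Difficulty 80.4 × 0.07 = 5.628
  Presentation 85 × 0.35 = 29.75
Sum = 83.118
83.118 is ≥ 64 and < 86 → Silver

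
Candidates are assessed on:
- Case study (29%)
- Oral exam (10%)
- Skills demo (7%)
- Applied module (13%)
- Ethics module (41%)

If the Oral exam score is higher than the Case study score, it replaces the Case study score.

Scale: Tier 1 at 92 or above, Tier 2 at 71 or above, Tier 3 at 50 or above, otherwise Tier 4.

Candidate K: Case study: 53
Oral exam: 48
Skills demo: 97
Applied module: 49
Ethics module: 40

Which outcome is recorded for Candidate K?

Tier 4

Oral exam (48) ≤ Case study (53), so Case study stays at 53.
Weighted total:
  Case study 53 × 0.29 = 15.37
  Oral exam 48 × 0.1 = 4.8
  Skills demo 97 × 0.07 = 6.79
  Applied module 49 × 0.13 = 6.37
  Ethics module 40 × 0.41 = 16.4
Sum = 49.73
49.73 < 50 → Tier 4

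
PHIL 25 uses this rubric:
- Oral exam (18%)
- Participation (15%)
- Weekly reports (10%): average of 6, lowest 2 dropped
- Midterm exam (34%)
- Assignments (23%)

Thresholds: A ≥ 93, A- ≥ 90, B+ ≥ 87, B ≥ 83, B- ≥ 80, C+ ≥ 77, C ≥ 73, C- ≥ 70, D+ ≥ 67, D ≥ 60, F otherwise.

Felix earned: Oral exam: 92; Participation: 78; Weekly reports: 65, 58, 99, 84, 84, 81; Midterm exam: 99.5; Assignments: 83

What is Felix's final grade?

Weekly reports: drop 58, 65 → average of remaining 4 = 348/4 = 87
Weighted total:
  Oral exam 92 × 0.18 = 16.56
  Participation 78 × 0.15 = 11.7
  Weekly reports 87 × 0.1 = 8.7
  Midterm exam 99.5 × 0.34 = 33.83
  Assignments 83 × 0.23 = 19.09
Sum = 89.88
89.88 is ≥ 87 and < 90 → B+

B+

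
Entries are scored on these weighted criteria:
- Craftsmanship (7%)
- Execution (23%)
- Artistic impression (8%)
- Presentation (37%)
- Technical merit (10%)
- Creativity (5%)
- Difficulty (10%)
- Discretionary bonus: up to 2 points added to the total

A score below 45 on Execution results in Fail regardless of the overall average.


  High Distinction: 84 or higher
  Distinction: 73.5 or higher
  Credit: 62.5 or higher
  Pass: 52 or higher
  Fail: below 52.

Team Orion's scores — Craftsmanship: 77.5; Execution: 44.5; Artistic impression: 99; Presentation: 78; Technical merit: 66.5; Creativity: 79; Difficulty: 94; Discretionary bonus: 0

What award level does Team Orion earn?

Fail

Execution score 44.5 < 45: minimum not met.
Weighted total:
  Craftsmanship 77.5 × 0.07 = 5.425
  Execution 44.5 × 0.23 = 10.235
  Artistic impression 99 × 0.08 = 7.92
  Presentation 78 × 0.37 = 28.86
  Technical merit 66.5 × 0.1 = 6.65
  Creativity 79 × 0.05 = 3.95
  Difficulty 94 × 0.1 = 9.4
Sum = 72.44
Discretionary bonus: 72.44 + 0 = 72.44
Because the Execution minimum was not met, the result is Fail.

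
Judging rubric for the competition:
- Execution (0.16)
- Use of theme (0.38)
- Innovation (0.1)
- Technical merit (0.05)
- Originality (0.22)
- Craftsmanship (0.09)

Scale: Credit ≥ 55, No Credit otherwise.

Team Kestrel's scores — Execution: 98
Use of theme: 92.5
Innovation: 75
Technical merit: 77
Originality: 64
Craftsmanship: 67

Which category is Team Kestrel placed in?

Credit

Weighted total:
  Execution 98 × 0.16 = 15.68
  Use of theme 92.5 × 0.38 = 35.15
  Innovation 75 × 0.1 = 7.5
  Technical merit 77 × 0.05 = 3.85
  Originality 64 × 0.22 = 14.08
  Craftsmanship 67 × 0.09 = 6.03
Sum = 82.29
82.29 ≥ 55 → Credit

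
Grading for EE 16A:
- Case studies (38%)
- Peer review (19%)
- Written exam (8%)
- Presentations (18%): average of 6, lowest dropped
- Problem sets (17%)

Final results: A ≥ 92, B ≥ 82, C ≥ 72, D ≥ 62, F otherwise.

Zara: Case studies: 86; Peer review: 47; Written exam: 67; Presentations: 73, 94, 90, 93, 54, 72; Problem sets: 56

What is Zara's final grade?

Presentations: drop 54 → average of remaining 5 = 422/5 = 84.4
Weighted total:
  Case studies 86 × 0.38 = 32.68
  Peer review 47 × 0.19 = 8.93
  Written exam 67 × 0.08 = 5.36
  Presentations 84.4 × 0.18 = 15.192
  Problem sets 56 × 0.17 = 9.52
Sum = 71.682
71.682 is ≥ 62 and < 72 → D

D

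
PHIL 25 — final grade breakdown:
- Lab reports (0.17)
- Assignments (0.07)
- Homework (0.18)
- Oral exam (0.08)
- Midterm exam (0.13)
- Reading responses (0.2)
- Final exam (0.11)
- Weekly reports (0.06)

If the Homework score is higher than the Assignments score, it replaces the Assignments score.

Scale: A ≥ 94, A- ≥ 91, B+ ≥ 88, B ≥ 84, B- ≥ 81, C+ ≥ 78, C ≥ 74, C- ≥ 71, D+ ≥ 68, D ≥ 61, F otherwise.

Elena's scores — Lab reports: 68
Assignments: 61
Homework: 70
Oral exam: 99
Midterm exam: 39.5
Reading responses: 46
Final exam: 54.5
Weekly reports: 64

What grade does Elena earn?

D

Homework (70) > Assignments (61), so Assignments counts as 70.
Weighted total:
  Lab reports 68 × 0.17 = 11.56
  Assignments 70 × 0.07 = 4.9
  Homework 70 × 0.18 = 12.6
  Oral exam 99 × 0.08 = 7.92
  Midterm exam 39.5 × 0.13 = 5.135
  Reading responses 46 × 0.2 = 9.2
  Final exam 54.5 × 0.11 = 5.995
  Weekly reports 64 × 0.06 = 3.84
Sum = 61.15
61.15 is ≥ 61 and < 68 → D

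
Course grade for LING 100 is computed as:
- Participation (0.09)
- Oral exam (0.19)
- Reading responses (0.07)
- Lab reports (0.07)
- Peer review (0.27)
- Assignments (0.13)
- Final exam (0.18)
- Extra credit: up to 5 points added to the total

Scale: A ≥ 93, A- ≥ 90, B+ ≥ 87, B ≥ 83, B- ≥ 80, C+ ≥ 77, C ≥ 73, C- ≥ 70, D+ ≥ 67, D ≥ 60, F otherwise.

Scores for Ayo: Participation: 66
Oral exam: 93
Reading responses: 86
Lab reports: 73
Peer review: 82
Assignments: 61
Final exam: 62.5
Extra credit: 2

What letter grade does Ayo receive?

Weighted total:
  Participation 66 × 0.09 = 5.94
  Oral exam 93 × 0.19 = 17.67
  Reading responses 86 × 0.07 = 6.02
  Lab reports 73 × 0.07 = 5.11
  Peer review 82 × 0.27 = 22.14
  Assignments 61 × 0.13 = 7.93
  Final exam 62.5 × 0.18 = 11.25
Sum = 76.06
Extra credit: 76.06 + 2 = 78.06
78.06 is ≥ 77 and < 80 → C+

C+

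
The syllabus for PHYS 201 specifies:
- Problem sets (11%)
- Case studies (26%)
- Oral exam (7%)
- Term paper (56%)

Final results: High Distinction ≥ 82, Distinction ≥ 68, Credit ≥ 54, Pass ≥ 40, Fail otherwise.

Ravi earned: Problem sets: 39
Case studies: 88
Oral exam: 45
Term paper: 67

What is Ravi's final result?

Credit

Weighted total:
  Problem sets 39 × 0.11 = 4.29
  Case studies 88 × 0.26 = 22.88
  Oral exam 45 × 0.07 = 3.15
  Term paper 67 × 0.56 = 37.52
Sum = 67.84
67.84 is ≥ 54 and < 68 → Credit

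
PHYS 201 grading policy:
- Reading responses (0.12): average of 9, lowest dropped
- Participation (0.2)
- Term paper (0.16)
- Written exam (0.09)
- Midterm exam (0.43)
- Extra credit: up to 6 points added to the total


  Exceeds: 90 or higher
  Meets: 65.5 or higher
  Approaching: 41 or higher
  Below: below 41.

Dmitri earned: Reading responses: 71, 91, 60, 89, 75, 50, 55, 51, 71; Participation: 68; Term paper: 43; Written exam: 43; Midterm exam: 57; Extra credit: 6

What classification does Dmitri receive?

Approaching

Reading responses: drop 50 → average of remaining 8 = 563/8 = 70.375
Weighted total:
  Reading responses 70.375 × 0.12 = 8.445
  Participation 68 × 0.2 = 13.6
  Term paper 43 × 0.16 = 6.88
  Written exam 43 × 0.09 = 3.87
  Midterm exam 57 × 0.43 = 24.51
Sum = 57.305
Extra credit: 57.305 + 6 = 63.305
63.305 is ≥ 41 and < 65.5 → Approaching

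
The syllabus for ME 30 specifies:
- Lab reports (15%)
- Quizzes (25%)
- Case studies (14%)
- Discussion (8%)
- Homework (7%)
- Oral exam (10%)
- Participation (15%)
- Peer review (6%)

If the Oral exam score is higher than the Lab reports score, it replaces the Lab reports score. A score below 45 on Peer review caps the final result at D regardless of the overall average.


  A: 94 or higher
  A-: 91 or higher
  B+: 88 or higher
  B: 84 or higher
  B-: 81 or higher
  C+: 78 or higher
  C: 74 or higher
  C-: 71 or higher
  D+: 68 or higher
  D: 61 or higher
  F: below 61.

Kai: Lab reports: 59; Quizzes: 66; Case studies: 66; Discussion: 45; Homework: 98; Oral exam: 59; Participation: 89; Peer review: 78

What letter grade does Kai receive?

Oral exam (59) ≤ Lab reports (59), so Lab reports stays at 59.
Peer review score 78 ≥ 45: minimum met.
Weighted total:
  Lab reports 59 × 0.15 = 8.85
  Quizzes 66 × 0.25 = 16.5
  Case studies 66 × 0.14 = 9.24
  Discussion 45 × 0.08 = 3.6
  Homework 98 × 0.07 = 6.86
  Oral exam 59 × 0.1 = 5.9
  Participation 89 × 0.15 = 13.35
  Peer review 78 × 0.06 = 4.68
Sum = 68.98
68.98 is ≥ 68 and < 71 → D+

D+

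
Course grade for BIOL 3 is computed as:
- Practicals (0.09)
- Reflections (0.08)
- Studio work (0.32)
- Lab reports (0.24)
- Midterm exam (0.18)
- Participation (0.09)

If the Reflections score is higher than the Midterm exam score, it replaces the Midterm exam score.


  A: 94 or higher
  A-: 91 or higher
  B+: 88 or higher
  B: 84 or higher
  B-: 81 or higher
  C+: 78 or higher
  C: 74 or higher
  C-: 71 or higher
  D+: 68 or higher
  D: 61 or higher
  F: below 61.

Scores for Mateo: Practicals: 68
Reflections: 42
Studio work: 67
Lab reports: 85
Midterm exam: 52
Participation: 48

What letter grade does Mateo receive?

Reflections (42) ≤ Midterm exam (52), so Midterm exam stays at 52.
Weighted total:
  Practicals 68 × 0.09 = 6.12
  Reflections 42 × 0.08 = 3.36
  Studio work 67 × 0.32 = 21.44
  Lab reports 85 × 0.24 = 20.4
  Midterm exam 52 × 0.18 = 9.36
  Participation 48 × 0.09 = 4.32
Sum = 65
65 is ≥ 61 and < 68 → D

D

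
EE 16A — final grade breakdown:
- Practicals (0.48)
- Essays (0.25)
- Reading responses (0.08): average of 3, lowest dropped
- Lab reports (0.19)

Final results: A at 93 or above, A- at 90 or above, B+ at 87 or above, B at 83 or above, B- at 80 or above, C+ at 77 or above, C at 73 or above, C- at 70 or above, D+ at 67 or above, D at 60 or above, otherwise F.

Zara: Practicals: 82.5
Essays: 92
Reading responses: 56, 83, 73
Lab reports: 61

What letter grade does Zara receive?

B-

Reading responses: drop 56 → average of remaining 2 = 156/2 = 78
Weighted total:
  Practicals 82.5 × 0.48 = 39.6
  Essays 92 × 0.25 = 23
  Reading responses 78 × 0.08 = 6.24
  Lab reports 61 × 0.19 = 11.59
Sum = 80.43
80.43 is ≥ 80 and < 83 → B-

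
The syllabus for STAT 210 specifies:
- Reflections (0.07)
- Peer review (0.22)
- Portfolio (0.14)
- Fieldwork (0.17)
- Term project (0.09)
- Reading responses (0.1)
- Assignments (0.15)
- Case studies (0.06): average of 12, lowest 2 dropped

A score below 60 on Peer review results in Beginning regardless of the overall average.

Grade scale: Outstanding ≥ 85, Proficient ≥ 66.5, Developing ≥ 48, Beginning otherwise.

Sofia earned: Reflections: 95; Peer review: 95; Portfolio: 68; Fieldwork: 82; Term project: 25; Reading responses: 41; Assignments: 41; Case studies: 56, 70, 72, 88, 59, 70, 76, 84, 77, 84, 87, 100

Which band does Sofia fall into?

Proficient

Case studies: drop 56, 59 → average of remaining 10 = 808/10 = 80.8
Peer review score 95 ≥ 60: minimum met.
Weighted total:
  Reflections 95 × 0.07 = 6.65
  Peer review 95 × 0.22 = 20.9
  Portfolio 68 × 0.14 = 9.52
  Fieldwork 82 × 0.17 = 13.94
  Term project 25 × 0.09 = 2.25
  Reading responses 41 × 0.1 = 4.1
  Assignments 41 × 0.15 = 6.15
  Case studies 80.8 × 0.06 = 4.848
Sum = 68.358
68.358 is ≥ 66.5 and < 85 → Proficient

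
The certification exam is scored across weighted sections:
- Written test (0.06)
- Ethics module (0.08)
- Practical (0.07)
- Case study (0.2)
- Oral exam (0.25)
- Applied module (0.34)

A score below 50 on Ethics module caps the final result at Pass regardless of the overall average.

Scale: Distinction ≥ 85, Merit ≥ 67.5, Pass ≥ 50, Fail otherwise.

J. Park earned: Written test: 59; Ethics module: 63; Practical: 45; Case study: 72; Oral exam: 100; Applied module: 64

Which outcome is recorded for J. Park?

Ethics module score 63 ≥ 50: minimum met.
Weighted total:
  Written test 59 × 0.06 = 3.54
  Ethics module 63 × 0.08 = 5.04
  Practical 45 × 0.07 = 3.15
  Case study 72 × 0.2 = 14.4
  Oral exam 100 × 0.25 = 25
  Applied module 64 × 0.34 = 21.76
Sum = 72.89
72.89 is ≥ 67.5 and < 85 → Merit

Merit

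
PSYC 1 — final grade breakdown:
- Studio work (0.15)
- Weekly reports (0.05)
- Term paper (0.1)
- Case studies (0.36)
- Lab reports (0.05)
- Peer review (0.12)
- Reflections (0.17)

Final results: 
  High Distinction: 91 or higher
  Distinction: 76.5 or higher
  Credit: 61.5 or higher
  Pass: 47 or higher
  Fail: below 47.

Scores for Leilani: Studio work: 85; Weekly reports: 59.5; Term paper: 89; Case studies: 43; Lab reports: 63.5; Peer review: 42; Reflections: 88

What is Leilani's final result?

Credit

Weighted total:
  Studio work 85 × 0.15 = 12.75
  Weekly reports 59.5 × 0.05 = 2.975
  Term paper 89 × 0.1 = 8.9
  Case studies 43 × 0.36 = 15.48
  Lab reports 63.5 × 0.05 = 3.175
  Peer review 42 × 0.12 = 5.04
  Reflections 88 × 0.17 = 14.96
Sum = 63.28
63.28 is ≥ 61.5 and < 76.5 → Credit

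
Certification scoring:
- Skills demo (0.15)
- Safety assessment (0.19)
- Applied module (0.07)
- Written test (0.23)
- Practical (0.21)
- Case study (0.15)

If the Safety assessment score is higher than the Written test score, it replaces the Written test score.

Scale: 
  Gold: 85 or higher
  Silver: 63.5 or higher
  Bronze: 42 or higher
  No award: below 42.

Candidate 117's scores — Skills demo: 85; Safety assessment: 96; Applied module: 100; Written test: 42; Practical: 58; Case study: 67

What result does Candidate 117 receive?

Silver

Safety assessment (96) > Written test (42), so Written test counts as 96.
Weighted total:
  Skills demo 85 × 0.15 = 12.75
  Safety assessment 96 × 0.19 = 18.24
  Applied module 100 × 0.07 = 7
  Written test 96 × 0.23 = 22.08
  Practical 58 × 0.21 = 12.18
  Case study 67 × 0.15 = 10.05
Sum = 82.3
82.3 is ≥ 63.5 and < 85 → Silver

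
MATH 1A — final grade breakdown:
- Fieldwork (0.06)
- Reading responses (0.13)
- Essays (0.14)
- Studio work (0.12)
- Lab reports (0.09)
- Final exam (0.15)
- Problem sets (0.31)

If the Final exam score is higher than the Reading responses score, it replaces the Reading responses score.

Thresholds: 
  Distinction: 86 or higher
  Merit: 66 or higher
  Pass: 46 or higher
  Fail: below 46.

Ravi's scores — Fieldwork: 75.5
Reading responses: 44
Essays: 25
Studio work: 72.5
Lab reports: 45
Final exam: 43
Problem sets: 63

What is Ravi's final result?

Pass

Final exam (43) ≤ Reading responses (44), so Reading responses stays at 44.
Weighted total:
  Fieldwork 75.5 × 0.06 = 4.53
  Reading responses 44 × 0.13 = 5.72
  Essays 25 × 0.14 = 3.5
  Studio work 72.5 × 0.12 = 8.7
  Lab reports 45 × 0.09 = 4.05
  Final exam 43 × 0.15 = 6.45
  Problem sets 63 × 0.31 = 19.53
Sum = 52.48
52.48 is ≥ 46 and < 66 → Pass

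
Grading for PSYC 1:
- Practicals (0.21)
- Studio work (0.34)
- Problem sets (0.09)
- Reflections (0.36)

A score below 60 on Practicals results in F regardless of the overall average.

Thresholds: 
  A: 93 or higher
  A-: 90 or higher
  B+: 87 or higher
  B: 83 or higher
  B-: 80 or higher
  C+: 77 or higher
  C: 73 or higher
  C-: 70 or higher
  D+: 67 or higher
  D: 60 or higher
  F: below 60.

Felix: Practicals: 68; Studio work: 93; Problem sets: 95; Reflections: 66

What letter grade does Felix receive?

C+

Practicals score 68 ≥ 60: minimum met.
Weighted total:
  Practicals 68 × 0.21 = 14.28
  Studio work 93 × 0.34 = 31.62
  Problem sets 95 × 0.09 = 8.55
  Reflections 66 × 0.36 = 23.76
Sum = 78.21
78.21 is ≥ 77 and < 80 → C+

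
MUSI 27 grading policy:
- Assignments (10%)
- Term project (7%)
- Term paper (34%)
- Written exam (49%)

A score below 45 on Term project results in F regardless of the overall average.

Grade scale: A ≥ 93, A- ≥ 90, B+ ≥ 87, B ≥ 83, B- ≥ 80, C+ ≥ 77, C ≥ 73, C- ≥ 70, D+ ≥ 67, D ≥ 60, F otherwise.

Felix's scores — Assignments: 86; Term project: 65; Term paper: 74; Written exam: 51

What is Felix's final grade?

Term project score 65 ≥ 45: minimum met.
Weighted total:
  Assignments 86 × 0.1 = 8.6
  Term project 65 × 0.07 = 4.55
  Term paper 74 × 0.34 = 25.16
  Written exam 51 × 0.49 = 24.99
Sum = 63.3
63.3 is ≥ 60 and < 67 → D

D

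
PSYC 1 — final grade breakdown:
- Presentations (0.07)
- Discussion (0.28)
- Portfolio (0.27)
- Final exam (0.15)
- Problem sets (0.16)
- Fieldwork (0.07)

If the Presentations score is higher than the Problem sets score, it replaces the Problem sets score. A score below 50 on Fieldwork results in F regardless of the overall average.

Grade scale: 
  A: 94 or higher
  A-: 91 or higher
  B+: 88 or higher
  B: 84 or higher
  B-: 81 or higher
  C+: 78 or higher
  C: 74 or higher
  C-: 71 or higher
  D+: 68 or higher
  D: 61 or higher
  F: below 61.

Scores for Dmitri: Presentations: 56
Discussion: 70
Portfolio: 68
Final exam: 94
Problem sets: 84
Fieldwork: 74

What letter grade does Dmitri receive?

Presentations (56) ≤ Problem sets (84), so Problem sets stays at 84.
Fieldwork score 74 ≥ 50: minimum met.
Weighted total:
  Presentations 56 × 0.07 = 3.92
  Discussion 70 × 0.28 = 19.6
  Portfolio 68 × 0.27 = 18.36
  Final exam 94 × 0.15 = 14.1
  Problem sets 84 × 0.16 = 13.44
  Fieldwork 74 × 0.07 = 5.18
Sum = 74.6
74.6 is ≥ 74 and < 78 → C

C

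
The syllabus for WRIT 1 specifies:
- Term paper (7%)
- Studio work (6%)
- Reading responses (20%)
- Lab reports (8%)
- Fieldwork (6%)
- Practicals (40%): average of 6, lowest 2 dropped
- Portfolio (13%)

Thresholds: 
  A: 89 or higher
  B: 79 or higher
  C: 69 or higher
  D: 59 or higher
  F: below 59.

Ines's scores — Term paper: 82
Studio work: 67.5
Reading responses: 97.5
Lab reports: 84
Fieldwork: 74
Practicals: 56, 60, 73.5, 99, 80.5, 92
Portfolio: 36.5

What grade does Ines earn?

B

Practicals: drop 56, 60 → average of remaining 4 = 345/4 = 86.25
Weighted total:
  Term paper 82 × 0.07 = 5.74
  Studio work 67.5 × 0.06 = 4.05
  Reading responses 97.5 × 0.2 = 19.5
  Lab reports 84 × 0.08 = 6.72
  Fieldwork 74 × 0.06 = 4.44
  Practicals 86.25 × 0.4 = 34.5
  Portfolio 36.5 × 0.13 = 4.745
Sum = 79.695
79.695 is ≥ 79 and < 89 → B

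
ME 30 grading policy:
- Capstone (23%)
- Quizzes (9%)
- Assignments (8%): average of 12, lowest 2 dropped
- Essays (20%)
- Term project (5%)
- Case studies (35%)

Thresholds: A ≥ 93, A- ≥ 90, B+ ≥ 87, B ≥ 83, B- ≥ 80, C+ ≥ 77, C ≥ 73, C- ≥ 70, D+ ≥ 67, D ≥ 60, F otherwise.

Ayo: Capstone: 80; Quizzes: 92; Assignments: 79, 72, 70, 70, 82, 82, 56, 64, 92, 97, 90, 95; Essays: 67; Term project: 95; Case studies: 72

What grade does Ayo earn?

C

Assignments: drop 56, 64 → average of remaining 10 = 829/10 = 82.9
Weighted total:
  Capstone 80 × 0.23 = 18.4
  Quizzes 92 × 0.09 = 8.28
  Assignments 82.9 × 0.08 = 6.632
  Essays 67 × 0.2 = 13.4
  Term project 95 × 0.05 = 4.75
  Case studies 72 × 0.35 = 25.2
Sum = 76.662
76.662 is ≥ 73 and < 77 → C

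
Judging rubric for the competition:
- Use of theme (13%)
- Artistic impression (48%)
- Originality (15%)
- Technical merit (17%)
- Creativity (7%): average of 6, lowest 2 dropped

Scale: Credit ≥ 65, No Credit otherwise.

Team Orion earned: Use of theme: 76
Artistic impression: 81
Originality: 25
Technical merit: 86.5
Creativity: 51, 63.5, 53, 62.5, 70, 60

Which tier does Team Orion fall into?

Creativity: drop 51, 53 → average of remaining 4 = 256/4 = 64
Weighted total:
  Use of theme 76 × 0.13 = 9.88
  Artistic impression 81 × 0.48 = 38.88
  Originality 25 × 0.15 = 3.75
  Technical merit 86.5 × 0.17 = 14.705
  Creativity 64 × 0.07 = 4.48
Sum = 71.695
71.695 ≥ 65 → Credit

Credit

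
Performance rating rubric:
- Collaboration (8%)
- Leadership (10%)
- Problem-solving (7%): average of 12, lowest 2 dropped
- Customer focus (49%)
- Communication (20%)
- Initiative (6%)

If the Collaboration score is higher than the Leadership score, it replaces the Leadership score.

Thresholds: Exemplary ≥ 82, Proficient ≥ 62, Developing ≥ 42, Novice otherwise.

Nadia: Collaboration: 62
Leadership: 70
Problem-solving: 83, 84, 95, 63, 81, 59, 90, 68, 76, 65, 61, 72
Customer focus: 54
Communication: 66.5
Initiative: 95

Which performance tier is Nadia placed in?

Proficient

Problem-solving: drop 59, 61 → average of remaining 10 = 777/10 = 77.7
Collaboration (62) ≤ Leadership (70), so Leadership stays at 70.
Weighted total:
  Collaboration 62 × 0.08 = 4.96
  Leadership 70 × 0.1 = 7
  Problem-solving 77.7 × 0.07 = 5.439
  Customer focus 54 × 0.49 = 26.46
  Communication 66.5 × 0.2 = 13.3
  Initiative 95 × 0.06 = 5.7
Sum = 62.859
62.859 is ≥ 62 and < 82 → Proficient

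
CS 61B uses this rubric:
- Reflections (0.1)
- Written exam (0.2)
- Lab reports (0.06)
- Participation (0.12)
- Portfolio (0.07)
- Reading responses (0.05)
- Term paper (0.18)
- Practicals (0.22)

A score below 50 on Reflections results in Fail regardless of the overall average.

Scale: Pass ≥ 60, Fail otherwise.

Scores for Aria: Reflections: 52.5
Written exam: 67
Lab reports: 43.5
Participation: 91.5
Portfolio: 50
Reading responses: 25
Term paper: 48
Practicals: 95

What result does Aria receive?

Reflections score 52.5 ≥ 50: minimum met.
Weighted total:
  Reflections 52.5 × 0.1 = 5.25
  Written exam 67 × 0.2 = 13.4
  Lab reports 43.5 × 0.06 = 2.61
  Participation 91.5 × 0.12 = 10.98
  Portfolio 50 × 0.07 = 3.5
  Reading responses 25 × 0.05 = 1.25
  Term paper 48 × 0.18 = 8.64
  Practicals 95 × 0.22 = 20.9
Sum = 66.53
66.53 ≥ 60 → Pass

Pass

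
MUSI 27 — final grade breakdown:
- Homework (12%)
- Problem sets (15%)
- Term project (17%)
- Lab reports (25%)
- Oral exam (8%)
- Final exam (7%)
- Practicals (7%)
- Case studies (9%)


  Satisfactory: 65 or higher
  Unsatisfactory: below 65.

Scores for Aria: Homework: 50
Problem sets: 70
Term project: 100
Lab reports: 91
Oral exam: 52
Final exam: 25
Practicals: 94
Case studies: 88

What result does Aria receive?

Weighted total:
  Homework 50 × 0.12 = 6
  Problem sets 70 × 0.15 = 10.5
  Term project 100 × 0.17 = 17
  Lab reports 91 × 0.25 = 22.75
  Oral exam 52 × 0.08 = 4.16
  Final exam 25 × 0.07 = 1.75
  Practicals 94 × 0.07 = 6.58
  Case studies 88 × 0.09 = 7.92
Sum = 76.66
76.66 ≥ 65 → Satisfactory

Satisfactory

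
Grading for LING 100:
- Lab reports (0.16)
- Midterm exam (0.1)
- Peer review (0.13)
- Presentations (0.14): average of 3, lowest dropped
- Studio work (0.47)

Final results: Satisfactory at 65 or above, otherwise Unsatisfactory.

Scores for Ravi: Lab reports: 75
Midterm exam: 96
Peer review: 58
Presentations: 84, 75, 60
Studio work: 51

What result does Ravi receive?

Presentations: drop 60 → average of remaining 2 = 159/2 = 79.5
Weighted total:
  Lab reports 75 × 0.16 = 12
  Midterm exam 96 × 0.1 = 9.6
  Peer review 58 × 0.13 = 7.54
  Presentations 79.5 × 0.14 = 11.13
  Studio work 51 × 0.47 = 23.97
Sum = 64.24
64.24 < 65 → Unsatisfactory

Unsatisfactory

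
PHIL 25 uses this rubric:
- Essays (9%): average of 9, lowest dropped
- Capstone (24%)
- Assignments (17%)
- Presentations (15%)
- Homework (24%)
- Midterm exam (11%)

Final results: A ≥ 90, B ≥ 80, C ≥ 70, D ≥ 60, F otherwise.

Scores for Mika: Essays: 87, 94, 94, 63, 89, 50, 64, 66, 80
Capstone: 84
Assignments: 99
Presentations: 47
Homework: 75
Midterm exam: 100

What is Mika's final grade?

Essays: drop 50 → average of remaining 8 = 637/8 = 79.625
Weighted total:
  Essays 79.625 × 0.09 = 7.16625
  Capstone 84 × 0.24 = 20.16
  Assignments 99 × 0.17 = 16.83
  Presentations 47 × 0.15 = 7.05
  Homework 75 × 0.24 = 18
  Midterm exam 100 × 0.11 = 11
Sum = 80.20625
80.20625 is ≥ 80 and < 90 → B

B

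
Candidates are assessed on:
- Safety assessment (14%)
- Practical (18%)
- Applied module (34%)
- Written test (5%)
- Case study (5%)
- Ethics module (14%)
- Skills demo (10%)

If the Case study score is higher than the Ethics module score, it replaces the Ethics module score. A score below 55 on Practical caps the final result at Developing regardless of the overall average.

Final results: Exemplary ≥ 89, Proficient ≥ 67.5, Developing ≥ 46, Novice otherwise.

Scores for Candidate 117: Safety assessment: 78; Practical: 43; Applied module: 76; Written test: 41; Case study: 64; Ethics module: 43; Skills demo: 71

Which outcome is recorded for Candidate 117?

Case study (64) > Ethics module (43), so Ethics module counts as 64.
Practical score 43 < 55: minimum not met.
Weighted total:
  Safety assessment 78 × 0.14 = 10.92
  Practical 43 × 0.18 = 7.74
  Applied module 76 × 0.34 = 25.84
  Written test 41 × 0.05 = 2.05
  Case study 64 × 0.05 = 3.2
  Ethics module 64 × 0.14 = 8.96
  Skills demo 71 × 0.1 = 7.1
Sum = 65.81
65.81 would be Developing; cap at Developing applies → Developing.

Developing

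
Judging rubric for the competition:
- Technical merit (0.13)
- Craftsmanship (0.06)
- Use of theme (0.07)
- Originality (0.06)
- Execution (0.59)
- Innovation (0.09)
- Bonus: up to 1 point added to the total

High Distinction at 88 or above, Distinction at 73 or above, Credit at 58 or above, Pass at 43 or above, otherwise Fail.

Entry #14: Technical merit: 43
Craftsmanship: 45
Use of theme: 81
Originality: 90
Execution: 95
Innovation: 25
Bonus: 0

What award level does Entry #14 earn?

Distinction

Weighted total:
  Technical merit 43 × 0.13 = 5.59
  Craftsmanship 45 × 0.06 = 2.7
  Use of theme 81 × 0.07 = 5.67
  Originality 90 × 0.06 = 5.4
  Execution 95 × 0.59 = 56.05
  Innovation 25 × 0.09 = 2.25
Sum = 77.66
Bonus: 77.66 + 0 = 77.66
77.66 is ≥ 73 and < 88 → Distinction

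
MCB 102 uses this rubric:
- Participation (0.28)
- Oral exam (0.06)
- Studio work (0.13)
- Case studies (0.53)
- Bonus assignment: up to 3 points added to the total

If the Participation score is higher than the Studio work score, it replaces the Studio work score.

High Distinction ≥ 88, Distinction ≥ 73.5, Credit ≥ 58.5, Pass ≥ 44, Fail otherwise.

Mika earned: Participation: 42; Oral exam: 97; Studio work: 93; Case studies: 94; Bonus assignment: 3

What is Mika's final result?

Distinction

Participation (42) ≤ Studio work (93), so Studio work stays at 93.
Weighted total:
  Participation 42 × 0.28 = 11.76
  Oral exam 97 × 0.06 = 5.82
  Studio work 93 × 0.13 = 12.09
  Case studies 94 × 0.53 = 49.82
Sum = 79.49
Bonus assignment: 79.49 + 3 = 82.49
82.49 is ≥ 73.5 and < 88 → Distinction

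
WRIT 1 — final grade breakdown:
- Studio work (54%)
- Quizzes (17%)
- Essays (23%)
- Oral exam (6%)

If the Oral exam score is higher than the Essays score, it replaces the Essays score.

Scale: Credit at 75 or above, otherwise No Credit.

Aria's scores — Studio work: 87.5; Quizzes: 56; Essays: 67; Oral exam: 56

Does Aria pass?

Oral exam (56) ≤ Essays (67), so Essays stays at 67.
Weighted total:
  Studio work 87.5 × 0.54 = 47.25
  Quizzes 56 × 0.17 = 9.52
  Essays 67 × 0.23 = 15.41
  Oral exam 56 × 0.06 = 3.36
Sum = 75.54
75.54 ≥ 75 → Credit

Credit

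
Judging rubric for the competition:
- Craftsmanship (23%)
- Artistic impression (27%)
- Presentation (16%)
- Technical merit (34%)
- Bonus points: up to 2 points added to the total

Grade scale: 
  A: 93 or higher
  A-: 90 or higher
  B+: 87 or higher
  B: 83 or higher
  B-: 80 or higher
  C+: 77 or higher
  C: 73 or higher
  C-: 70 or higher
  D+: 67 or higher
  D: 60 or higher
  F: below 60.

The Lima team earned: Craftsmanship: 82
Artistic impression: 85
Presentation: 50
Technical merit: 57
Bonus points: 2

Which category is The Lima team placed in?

C-

Weighted total:
  Craftsmanship 82 × 0.23 = 18.86
  Artistic impression 85 × 0.27 = 22.95
  Presentation 50 × 0.16 = 8
  Technical merit 57 × 0.34 = 19.38
Sum = 69.19
Bonus points: 69.19 + 2 = 71.19
71.19 is ≥ 70 and < 73 → C-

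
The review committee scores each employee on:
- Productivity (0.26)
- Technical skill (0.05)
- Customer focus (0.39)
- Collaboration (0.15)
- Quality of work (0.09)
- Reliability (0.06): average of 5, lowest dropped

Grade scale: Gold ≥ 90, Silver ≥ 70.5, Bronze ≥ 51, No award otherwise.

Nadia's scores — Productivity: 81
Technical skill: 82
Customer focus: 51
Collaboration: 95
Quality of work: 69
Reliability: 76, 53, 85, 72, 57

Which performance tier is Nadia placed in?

Bronze

Reliability: drop 53 → average of remaining 4 = 290/4 = 72.5
Weighted total:
  Productivity 81 × 0.26 = 21.06
  Technical skill 82 × 0.05 = 4.1
  Customer focus 51 × 0.39 = 19.89
  Collaboration 95 × 0.15 = 14.25
  Quality of work 69 × 0.09 = 6.21
  Reliability 72.5 × 0.06 = 4.35
Sum = 69.86
69.86 is ≥ 51 and < 70.5 → Bronze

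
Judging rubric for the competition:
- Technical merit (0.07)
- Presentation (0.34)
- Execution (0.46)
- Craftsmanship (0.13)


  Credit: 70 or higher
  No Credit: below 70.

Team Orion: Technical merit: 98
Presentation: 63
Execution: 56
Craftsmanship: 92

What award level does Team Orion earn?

No Credit

Weighted total:
  Technical merit 98 × 0.07 = 6.86
  Presentation 63 × 0.34 = 21.42
  Execution 56 × 0.46 = 25.76
  Craftsmanship 92 × 0.13 = 11.96
Sum = 66
66 < 70 → No Credit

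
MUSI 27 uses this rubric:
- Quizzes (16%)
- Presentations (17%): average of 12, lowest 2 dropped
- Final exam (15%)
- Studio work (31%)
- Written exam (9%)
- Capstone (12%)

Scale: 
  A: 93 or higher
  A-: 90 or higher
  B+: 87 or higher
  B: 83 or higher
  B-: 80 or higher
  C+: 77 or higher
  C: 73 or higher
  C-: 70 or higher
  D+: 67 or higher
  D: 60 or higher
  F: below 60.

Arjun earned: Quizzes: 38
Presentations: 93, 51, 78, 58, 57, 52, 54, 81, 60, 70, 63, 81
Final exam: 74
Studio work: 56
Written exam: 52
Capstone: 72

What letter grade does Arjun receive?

Presentations: drop 51, 52 → average of remaining 10 = 695/10 = 69.5
Weighted total:
  Quizzes 38 × 0.16 = 6.08
  Presentations 69.5 × 0.17 = 11.815
  Final exam 74 × 0.15 = 11.1
  Studio work 56 × 0.31 = 17.36
  Written exam 52 × 0.09 = 4.68
  Capstone 72 × 0.12 = 8.64
Sum = 59.675
59.675 < 60 → F

F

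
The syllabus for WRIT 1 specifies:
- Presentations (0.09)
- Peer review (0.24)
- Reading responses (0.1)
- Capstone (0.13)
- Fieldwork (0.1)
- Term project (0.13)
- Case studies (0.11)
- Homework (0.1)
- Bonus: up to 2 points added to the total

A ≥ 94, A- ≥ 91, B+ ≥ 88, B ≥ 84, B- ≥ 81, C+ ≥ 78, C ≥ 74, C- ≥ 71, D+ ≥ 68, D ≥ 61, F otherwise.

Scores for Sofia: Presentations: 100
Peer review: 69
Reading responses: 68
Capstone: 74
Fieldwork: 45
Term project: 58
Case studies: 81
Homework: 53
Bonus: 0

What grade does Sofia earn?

D+

Weighted total:
  Presentations 100 × 0.09 = 9
  Peer review 69 × 0.24 = 16.56
  Reading responses 68 × 0.1 = 6.8
  Capstone 74 × 0.13 = 9.62
  Fieldwork 45 × 0.1 = 4.5
  Term project 58 × 0.13 = 7.54
  Case studies 81 × 0.11 = 8.91
  Homework 53 × 0.1 = 5.3
Sum = 68.23
Bonus: 68.23 + 0 = 68.23
68.23 is ≥ 68 and < 71 → D+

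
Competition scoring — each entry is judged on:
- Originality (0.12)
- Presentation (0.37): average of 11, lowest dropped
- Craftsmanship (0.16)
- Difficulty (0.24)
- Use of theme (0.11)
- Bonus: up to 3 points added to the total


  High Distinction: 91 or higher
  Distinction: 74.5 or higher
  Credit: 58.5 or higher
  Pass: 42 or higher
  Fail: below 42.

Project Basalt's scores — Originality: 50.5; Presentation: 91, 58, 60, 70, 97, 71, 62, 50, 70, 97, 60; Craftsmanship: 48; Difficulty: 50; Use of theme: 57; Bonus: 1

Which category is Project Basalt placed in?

Presentation: drop 50 → average of remaining 10 = 736/10 = 73.6
Weighted total:
  Originality 50.5 × 0.12 = 6.06
  Presentation 73.6 × 0.37 = 27.232
  Craftsmanship 48 × 0.16 = 7.68
  Difficulty 50 × 0.24 = 12
  Use of theme 57 × 0.11 = 6.27
Sum = 59.242
Bonus: 59.242 + 1 = 60.242
60.242 is ≥ 58.5 and < 74.5 → Credit

Credit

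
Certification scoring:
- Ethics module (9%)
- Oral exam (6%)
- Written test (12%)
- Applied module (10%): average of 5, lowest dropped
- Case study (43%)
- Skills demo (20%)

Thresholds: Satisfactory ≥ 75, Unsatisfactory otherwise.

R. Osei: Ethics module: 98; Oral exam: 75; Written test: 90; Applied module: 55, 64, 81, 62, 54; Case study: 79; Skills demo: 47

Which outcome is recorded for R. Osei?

Applied module: drop 54 → average of remaining 4 = 262/4 = 65.5
Weighted total:
  Ethics module 98 × 0.09 = 8.82
  Oral exam 75 × 0.06 = 4.5
  Written test 90 × 0.12 = 10.8
  Applied module 65.5 × 0.1 = 6.55
  Case study 79 × 0.43 = 33.97
  Skills demo 47 × 0.2 = 9.4
Sum = 74.04
74.04 < 75 → Unsatisfactory

Unsatisfactory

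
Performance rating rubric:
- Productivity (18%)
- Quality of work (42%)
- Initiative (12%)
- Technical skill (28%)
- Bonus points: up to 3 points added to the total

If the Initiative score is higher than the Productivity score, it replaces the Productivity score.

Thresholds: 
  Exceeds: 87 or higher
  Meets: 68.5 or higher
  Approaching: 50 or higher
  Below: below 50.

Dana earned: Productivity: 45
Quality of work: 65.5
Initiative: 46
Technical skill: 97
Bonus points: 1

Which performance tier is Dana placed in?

Meets

Initiative (46) > Productivity (45), so Productivity counts as 46.
Weighted total:
  Productivity 46 × 0.18 = 8.28
  Quality of work 65.5 × 0.42 = 27.51
  Initiative 46 × 0.12 = 5.52
  Technical skill 97 × 0.28 = 27.16
Sum = 68.47
Bonus points: 68.47 + 1 = 69.47
69.47 is ≥ 68.5 and < 87 → Meets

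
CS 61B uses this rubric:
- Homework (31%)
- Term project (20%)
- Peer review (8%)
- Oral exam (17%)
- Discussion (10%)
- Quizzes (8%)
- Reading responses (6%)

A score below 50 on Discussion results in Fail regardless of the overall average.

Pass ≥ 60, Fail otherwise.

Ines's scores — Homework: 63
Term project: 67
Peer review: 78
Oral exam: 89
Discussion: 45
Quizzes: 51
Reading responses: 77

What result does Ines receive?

Fail

Discussion score 45 < 50: minimum not met.
Weighted total:
  Homework 63 × 0.31 = 19.53
  Term project 67 × 0.2 = 13.4
  Peer review 78 × 0.08 = 6.24
  Oral exam 89 × 0.17 = 15.13
  Discussion 45 × 0.1 = 4.5
  Quizzes 51 × 0.08 = 4.08
  Reading responses 77 × 0.06 = 4.62
Sum = 67.5
Because the Discussion minimum was not met, the result is Fail.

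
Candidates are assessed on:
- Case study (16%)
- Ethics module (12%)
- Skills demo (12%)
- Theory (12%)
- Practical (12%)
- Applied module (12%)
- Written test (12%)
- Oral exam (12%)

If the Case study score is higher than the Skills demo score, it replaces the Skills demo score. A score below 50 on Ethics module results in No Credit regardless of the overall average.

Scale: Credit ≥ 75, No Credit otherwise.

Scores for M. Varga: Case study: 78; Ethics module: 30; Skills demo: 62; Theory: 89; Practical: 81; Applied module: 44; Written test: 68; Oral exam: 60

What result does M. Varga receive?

Case study (78) > Skills demo (62), so Skills demo counts as 78.
Ethics module score 30 < 50: minimum not met.
Weighted total:
  Case study 78 × 0.16 = 12.48
  Ethics module 30 × 0.12 = 3.6
  Skills demo 78 × 0.12 = 9.36
  Theory 89 × 0.12 = 10.68
  Practical 81 × 0.12 = 9.72
  Applied module 44 × 0.12 = 5.28
  Written test 68 × 0.12 = 8.16
  Oral exam 60 × 0.12 = 7.2
Sum = 66.48
Because the Ethics module minimum was not met, the result is No Credit.

No Credit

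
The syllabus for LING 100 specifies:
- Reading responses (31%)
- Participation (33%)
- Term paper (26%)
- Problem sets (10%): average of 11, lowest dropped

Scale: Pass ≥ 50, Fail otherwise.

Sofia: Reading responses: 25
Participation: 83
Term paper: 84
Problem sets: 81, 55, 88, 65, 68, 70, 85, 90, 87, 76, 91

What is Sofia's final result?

Problem sets: drop 55 → average of remaining 10 = 801/10 = 80.1
Weighted total:
  Reading responses 25 × 0.31 = 7.75
  Participation 83 × 0.33 = 27.39
  Term paper 84 × 0.26 = 21.84
  Problem sets 80.1 × 0.1 = 8.01
Sum = 64.99
64.99 ≥ 50 → Pass

Pass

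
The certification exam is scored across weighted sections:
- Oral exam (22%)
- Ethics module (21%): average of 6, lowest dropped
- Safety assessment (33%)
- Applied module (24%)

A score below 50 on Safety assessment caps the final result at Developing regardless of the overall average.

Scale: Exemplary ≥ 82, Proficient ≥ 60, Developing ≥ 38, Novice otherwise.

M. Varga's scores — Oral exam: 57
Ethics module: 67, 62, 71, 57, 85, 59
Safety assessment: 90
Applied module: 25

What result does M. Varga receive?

Proficient

Ethics module: drop 57 → average of remaining 5 = 344/5 = 68.8
Safety assessment score 90 ≥ 50: minimum met.
Weighted total:
  Oral exam 57 × 0.22 = 12.54
  Ethics module 68.8 × 0.21 = 14.448
  Safety assessment 90 × 0.33 = 29.7
  Applied module 25 × 0.24 = 6
Sum = 62.688
62.688 is ≥ 60 and < 82 → Proficient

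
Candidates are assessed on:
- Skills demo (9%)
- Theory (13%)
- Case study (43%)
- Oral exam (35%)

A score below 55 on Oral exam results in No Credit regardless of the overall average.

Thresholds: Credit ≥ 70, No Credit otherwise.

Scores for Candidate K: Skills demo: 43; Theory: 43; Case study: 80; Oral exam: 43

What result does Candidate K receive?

Oral exam score 43 < 55: minimum not met.
Weighted total:
  Skills demo 43 × 0.09 = 3.87
  Theory 43 × 0.13 = 5.59
  Case study 80 × 0.43 = 34.4
  Oral exam 43 × 0.35 = 15.05
Sum = 58.91
Because the Oral exam minimum was not met, the result is No Credit.

No Credit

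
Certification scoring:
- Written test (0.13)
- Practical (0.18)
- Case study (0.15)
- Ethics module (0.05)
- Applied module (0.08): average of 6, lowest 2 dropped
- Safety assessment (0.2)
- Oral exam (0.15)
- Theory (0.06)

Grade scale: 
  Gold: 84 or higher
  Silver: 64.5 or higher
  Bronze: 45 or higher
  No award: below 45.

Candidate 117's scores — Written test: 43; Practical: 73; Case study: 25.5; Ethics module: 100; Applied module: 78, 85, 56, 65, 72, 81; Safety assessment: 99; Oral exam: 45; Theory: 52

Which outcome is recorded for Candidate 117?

Bronze

Applied module: drop 56, 65 → average of remaining 4 = 316/4 = 79
Weighted total:
  Written test 43 × 0.13 = 5.59
  Practical 73 × 0.18 = 13.14
  Case study 25.5 × 0.15 = 3.825
  Ethics module 100 × 0.05 = 5
  Applied module 79 × 0.08 = 6.32
  Safety assessment 99 × 0.2 = 19.8
  Oral exam 45 × 0.15 = 6.75
  Theory 52 × 0.06 = 3.12
Sum = 63.545
63.545 is ≥ 45 and < 64.5 → Bronze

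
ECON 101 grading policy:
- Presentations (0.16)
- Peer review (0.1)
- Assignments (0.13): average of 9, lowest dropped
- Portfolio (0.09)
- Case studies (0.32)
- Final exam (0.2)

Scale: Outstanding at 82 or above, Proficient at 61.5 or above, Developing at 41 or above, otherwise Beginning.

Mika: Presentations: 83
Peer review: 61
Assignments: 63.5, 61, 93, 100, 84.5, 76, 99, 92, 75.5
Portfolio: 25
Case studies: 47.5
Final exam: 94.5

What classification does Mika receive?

Proficient

Assignments: drop 61 → average of remaining 8 = 683.5/8 = 85.4375
Weighted total:
  Presentations 83 × 0.16 = 13.28
  Peer review 61 × 0.1 = 6.1
  Assignments 85.4375 × 0.13 = 11.106875
  Portfolio 25 × 0.09 = 2.25
  Case studies 47.5 × 0.32 = 15.2
  Final exam 94.5 × 0.2 = 18.9
Sum = 66.836875
66.836875 is ≥ 61.5 and < 82 → Proficient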